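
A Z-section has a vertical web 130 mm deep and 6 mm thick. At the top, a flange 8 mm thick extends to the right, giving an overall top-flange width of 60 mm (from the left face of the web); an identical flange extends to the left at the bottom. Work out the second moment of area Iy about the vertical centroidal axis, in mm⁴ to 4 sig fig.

Split into non-overlapping primitives; take the origin at the lower-left of the bounding box.
Web: 6 × 130, A = 780 mm², x = 57 mm, Ī = 2 340 mm⁴.
Top flange (beyond web): 54 × 8, A = 432 mm², x = 87 mm, Ī = 104 976 mm⁴.
Bottom flange (beyond web): 54 × 8, A = 432 mm², x = 27 mm, Ī = 104 976 mm⁴.
Centroid: x̄ = ΣA·x / ΣA = 57 mm.
Transfer each piece to the vertical centroidal axis using Ī + A·d² with d = x − 57:
  web: d = 0 mm → contributes +2 340 mm⁴
  top flange (beyond web): d = 30 mm → contributes +493 776 mm⁴
  bottom flange (beyond web): d = -30 mm → contributes +493 776 mm⁴
Total I = 989 892 mm⁴.

Iy ≈ 9.899 × 10⁵ mm⁴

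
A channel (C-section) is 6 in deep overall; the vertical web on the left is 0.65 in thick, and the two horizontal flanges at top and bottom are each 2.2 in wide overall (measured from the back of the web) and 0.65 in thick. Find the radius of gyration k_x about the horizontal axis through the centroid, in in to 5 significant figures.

k_x ≈ 2.1042 in

Decompose the section into non-overlapping parts with the origin at the bottom-left of its bounding rectangle.
Web: 0.65 × 6, A = 3.9 in², y = 3 in, Ī = 11.7 in⁴.
Top flange (beyond web): 1.55 × 0.65, A = 1.0075 in², y = 5.675 in, Ī = 0.0354724 in⁴.
Bottom flange (beyond web): 1.55 × 0.65, A = 1.0075 in², y = 0.325 in, Ī = 0.0354724 in⁴.
By symmetry the centroid is at mid-height, ȳ = 3 in.
Transfer each piece to the horizontal axis through the centroid using Ī + A·d² with d = y − 3:
  web: d = 0 in → contributes +11.7 in⁴
  top flange (beyond web): d = 2.675 in → contributes +7.244765 in⁴
  bottom flange (beyond web): d = -2.675 in → contributes +7.244765 in⁴
Total I = 26.18953 in⁴.
Radius of gyration: k = √(I/A) = √(26.18953 / 5.915) = 2.104197 in.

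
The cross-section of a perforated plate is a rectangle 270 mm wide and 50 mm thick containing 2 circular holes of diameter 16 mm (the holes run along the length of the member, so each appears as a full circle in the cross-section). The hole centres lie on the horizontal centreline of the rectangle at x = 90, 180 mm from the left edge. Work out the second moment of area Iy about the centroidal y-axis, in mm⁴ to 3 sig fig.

Iy ≈ 8.12 × 10⁷ mm⁴

Decompose the section into non-overlapping parts with the origin at the bottom-left of its bounding rectangle.
Plate: 270 × 50, A = 13 500 mm², x = 135 mm, Ī = 82 012 500 mm⁴.
Hole 1 (subtracted): ⌀16, A = 201.06 mm², x = 90 mm, Ī = 3 217 mm⁴.
Hole 2 (subtracted): ⌀16, A = 201.06 mm², x = 180 mm, Ī = 3 217 mm⁴.
By symmetry the centroid is at mid-width, x̄ = 135 mm.
Transfer each piece to the centroidal y-axis using Ī + A·d² with d = x − 135:
  plate: d = 0 mm → contributes +82 012 500 mm⁴
  hole 1: d = -45 mm → contributes −410 367 mm⁴
  hole 2: d = 45 mm → contributes −410 367 mm⁴
Total I = 81 191 765 mm⁴.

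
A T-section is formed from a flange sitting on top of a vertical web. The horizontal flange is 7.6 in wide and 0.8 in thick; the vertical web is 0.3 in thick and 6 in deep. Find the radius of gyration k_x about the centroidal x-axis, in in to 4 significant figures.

k_x ≈ 1.662 in

Split into non-overlapping primitives; take the origin at the lower-left of the bounding box.
Flange: 7.6 × 0.8, A = 6.08 in², y = 6.4 in, Ī = 0.324267 in⁴.
Web: 0.3 × 6, A = 1.8 in², y = 3 in, Ī = 5.4 in⁴.
Centroid: ȳ = ΣA·y / ΣA = 5.62335 in.
Transfer each piece to the centroidal x-axis using Ī + A·d² with d = y − 5.62335:
  flange: d = 0.77665 in → contributes +3.99163 in⁴
  web: d = -2.62335 in → contributes +17.7875 in⁴
Total I = 21.7792 in⁴.
Radius of gyration: k = √(I/A) = √(21.7792 / 7.88) = 1.66248 in.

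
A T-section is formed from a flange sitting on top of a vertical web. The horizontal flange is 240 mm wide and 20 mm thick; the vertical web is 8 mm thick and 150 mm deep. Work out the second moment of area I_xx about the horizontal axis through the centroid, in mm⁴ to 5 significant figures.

Split into non-overlapping primitives; take the origin at the lower-left of the bounding box.
Flange: 240 × 20, A = 4 800 mm², y = 160 mm, Ī = 160 000 mm⁴.
Web: 8 × 150, A = 1 200 mm², y = 75 mm, Ī = 2 250 000 mm⁴.
Centroid: ȳ = ΣA·y / ΣA = 143 mm.
Transfer each piece to the horizontal axis through the centroid using Ī + A·d² with d = y − 143:
  flange: d = 17 mm → contributes +1 547 200 mm⁴
  web: d = -68 mm → contributes +7 798 800 mm⁴
Total I = 9 346 000 mm⁴.

I_xx ≈ 9.3460 × 10⁶ mm⁴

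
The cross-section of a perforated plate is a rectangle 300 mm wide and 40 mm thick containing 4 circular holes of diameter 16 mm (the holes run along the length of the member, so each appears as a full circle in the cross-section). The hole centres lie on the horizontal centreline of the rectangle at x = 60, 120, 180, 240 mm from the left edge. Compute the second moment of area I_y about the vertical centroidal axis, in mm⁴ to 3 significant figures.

Split into non-overlapping primitives; take the origin at the lower-left of the bounding box.
Plate: 300 × 40, A = 12 000 mm², x = 150 mm, Ī = 90 000 000 mm⁴.
Hole 1 (subtracted): ⌀16, A = 201.06 mm², x = 60 mm, Ī = 3 217 mm⁴.
Hole 2 (subtracted): ⌀16, A = 201.06 mm², x = 120 mm, Ī = 3 217 mm⁴.
Hole 3 (subtracted): ⌀16, A = 201.06 mm², x = 180 mm, Ī = 3 217 mm⁴.
Hole 4 (subtracted): ⌀16, A = 201.06 mm², x = 240 mm, Ī = 3 217 mm⁴.
By symmetry the centroid is at mid-width, x̄ = 150 mm.
Transfer each piece to the vertical centroidal axis using Ī + A·d² with d = x − 150:
  plate: d = 0 mm → contributes +90 000 000 mm⁴
  hole 1: d = -90 mm → contributes −1 631 819 mm⁴
  hole 2: d = -30 mm → contributes −184 173 mm⁴
  hole 3: d = 30 mm → contributes −184 173 mm⁴
  hole 4: d = 90 mm → contributes −1 631 819 mm⁴
Total I = 86 368 017 mm⁴.

I_y ≈ 8.64 × 10⁷ mm⁴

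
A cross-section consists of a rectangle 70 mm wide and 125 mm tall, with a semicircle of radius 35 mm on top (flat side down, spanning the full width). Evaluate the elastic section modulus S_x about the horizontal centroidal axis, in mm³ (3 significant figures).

Decompose the section into non-overlapping parts with the origin at the bottom-left of its bounding rectangle.
Rectangular body: 70 × 125, A = 8 750 mm², y = 62.5 mm, Ī = 11 393 229 mm⁴.
Semicircular cap: semicircle r = 35, A = 1924.2 mm², y = 139.85 mm, Ī = 164 704 mm⁴.
Centroid: ȳ = ΣA·y / ΣA = 76.445 mm.
Transfer each piece to the horizontal centroidal axis using Ī + A·d² with d = y − 76.445:
  rectangular body: d = -13.945 mm → contributes +13 094 674 mm⁴
  semicircular cap: d = 63.41 mm → contributes +7 901 659 mm⁴
Total I = 20 996 333 mm⁴.
Extreme fibre distance c = 83.555 mm; S = I/c = 251 286 mm³.

S_x ≈ 2.51 × 10⁵ mm³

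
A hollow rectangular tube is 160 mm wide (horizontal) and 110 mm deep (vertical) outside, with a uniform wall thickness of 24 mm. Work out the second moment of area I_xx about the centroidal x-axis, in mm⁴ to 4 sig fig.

Break the section into simple shapes (no overlaps), measuring from the bottom-left corner of the bounding box.
Outer rectangle: 160 × 110, A = 17 600 mm², y = 55 mm, Ī = 17 746 667 mm⁴.
Inner void (subtracted): 112 × 62, A = 6 944 mm², y = 55 mm, Ī = 2 224 395 mm⁴.
By symmetry the centroid is at mid-height, ȳ = 55 mm.
All pieces are centred on the centroidal x-axis, so I = ΣĪ (holes subtracted) = 15 522 272 mm⁴.

I_xx ≈ 1.552 × 10⁷ mm⁴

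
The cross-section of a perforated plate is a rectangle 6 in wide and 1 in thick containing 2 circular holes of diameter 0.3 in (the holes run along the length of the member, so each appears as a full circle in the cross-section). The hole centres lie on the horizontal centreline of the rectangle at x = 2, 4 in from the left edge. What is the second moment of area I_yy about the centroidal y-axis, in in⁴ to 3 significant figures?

I_yy ≈ 17.9 in⁴

Break the section into simple shapes (no overlaps), measuring from the bottom-left corner of the bounding box.
Plate: 6 × 1, A = 6 in², x = 3 in, Ī = 18 in⁴.
Hole 1 (subtracted): ⌀0.3, A = 0.070686 in², x = 2 in, Ī = 0.00039761 in⁴.
Hole 2 (subtracted): ⌀0.3, A = 0.070686 in², x = 4 in, Ī = 0.00039761 in⁴.
By symmetry the centroid is at mid-width, x̄ = 3 in.
Transfer each piece to the centroidal y-axis using Ī + A·d² with d = x − 3:
  plate: d = 0 in → contributes +18 in⁴
  hole 1: d = -1 in → contributes −0.071083 in⁴
  hole 2: d = 1 in → contributes −0.071083 in⁴
Total I = 17.858 in⁴.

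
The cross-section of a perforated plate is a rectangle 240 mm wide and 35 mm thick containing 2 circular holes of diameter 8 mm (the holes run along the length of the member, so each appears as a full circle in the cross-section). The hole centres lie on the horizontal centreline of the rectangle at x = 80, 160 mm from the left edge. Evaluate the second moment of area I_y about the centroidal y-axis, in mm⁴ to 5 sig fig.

I_y ≈ 4.0159 × 10⁷ mm⁴

Break the section into simple shapes (no overlaps), measuring from the bottom-left corner of the bounding box.
Plate: 240 × 35, A = 8 400 mm², x = 120 mm, Ī = 40 320 000 mm⁴.
Hole 1 (subtracted): ⌀8, A = 50.26548 mm², x = 80 mm, Ī = 201.0619 mm⁴.
Hole 2 (subtracted): ⌀8, A = 50.26548 mm², x = 160 mm, Ī = 201.0619 mm⁴.
By symmetry the centroid is at mid-width, x̄ = 120 mm.
Transfer each piece to the centroidal y-axis using Ī + A·d² with d = x − 120:
  plate: d = 0 mm → contributes +40 320 000 mm⁴
  hole 1: d = -40 mm → contributes −80625.83 mm⁴
  hole 2: d = 40 mm → contributes −80625.83 mm⁴
Total I = 40 158 748 mm⁴.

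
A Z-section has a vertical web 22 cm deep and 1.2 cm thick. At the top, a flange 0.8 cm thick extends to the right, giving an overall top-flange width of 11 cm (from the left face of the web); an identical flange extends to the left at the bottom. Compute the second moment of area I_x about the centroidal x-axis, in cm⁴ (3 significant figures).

I_x ≈ 2830 cm⁴

Treat the section as a set of non-overlapping primitives; coordinates are from the bounding-box lower-left.
Web: 1.2 × 22, A = 26.4 cm², y = 11 cm, Ī = 1064.8 cm⁴.
Top flange (beyond web): 9.8 × 0.8, A = 7.84 cm², y = 21.6 cm, Ī = 0.41813 cm⁴.
Bottom flange (beyond web): 9.8 × 0.8, A = 7.84 cm², y = 0.4 cm, Ī = 0.41813 cm⁴.
Centroid: ȳ = ΣA·y / ΣA = 11 cm.
Transfer each piece to the centroidal x-axis using Ī + A·d² with d = y − 11:
  web: d = 0 cm → contributes +1064.8 cm⁴
  top flange (beyond web): d = 10.6 cm → contributes +881.32 cm⁴
  bottom flange (beyond web): d = -10.6 cm → contributes +881.32 cm⁴
Total I = 2827.4 cm⁴.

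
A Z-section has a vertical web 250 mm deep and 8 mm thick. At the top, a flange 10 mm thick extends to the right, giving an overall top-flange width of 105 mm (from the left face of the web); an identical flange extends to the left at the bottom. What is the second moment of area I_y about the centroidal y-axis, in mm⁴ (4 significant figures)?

I_y ≈ 6.879 × 10⁶ mm⁴

Split into non-overlapping primitives; take the origin at the lower-left of the bounding box.
Web: 8 × 250, A = 2 000 mm², x = 101 mm, Ī = 10666.7 mm⁴.
Top flange (beyond web): 97 × 10, A = 970 mm², x = 153.5 mm, Ī = 760 561 mm⁴.
Bottom flange (beyond web): 97 × 10, A = 970 mm², x = 48.5 mm, Ī = 760 561 mm⁴.
Centroid: x̄ = ΣA·x / ΣA = 101 mm.
Transfer each piece to the centroidal y-axis using Ī + A·d² with d = x − 101:
  web: d = 0 mm → contributes +10666.7 mm⁴
  top flange (beyond web): d = 52.5 mm → contributes +3 434 123 mm⁴
  bottom flange (beyond web): d = -52.5 mm → contributes +3 434 123 mm⁴
Total I = 6 878 913 mm⁴.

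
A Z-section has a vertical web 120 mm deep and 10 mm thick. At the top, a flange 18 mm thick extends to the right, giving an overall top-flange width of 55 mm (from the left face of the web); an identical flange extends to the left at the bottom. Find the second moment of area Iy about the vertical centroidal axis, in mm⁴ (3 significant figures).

Iy ≈ 1.51 × 10⁶ mm⁴

Decompose the section into non-overlapping parts with the origin at the bottom-left of its bounding rectangle.
Web: 10 × 120, A = 1 200 mm², x = 50 mm, Ī = 10 000 mm⁴.
Top flange (beyond web): 45 × 18, A = 810 mm², x = 77.5 mm, Ī = 136 688 mm⁴.
Bottom flange (beyond web): 45 × 18, A = 810 mm², x = 22.5 mm, Ī = 136 688 mm⁴.
Centroid: x̄ = ΣA·x / ΣA = 50 mm.
Transfer each piece to the vertical centroidal axis using Ī + A·d² with d = x − 50:
  web: d = 0 mm → contributes +10 000 mm⁴
  top flange (beyond web): d = 27.5 mm → contributes +749 250 mm⁴
  bottom flange (beyond web): d = -27.5 mm → contributes +749 250 mm⁴
Total I = 1 508 500 mm⁴.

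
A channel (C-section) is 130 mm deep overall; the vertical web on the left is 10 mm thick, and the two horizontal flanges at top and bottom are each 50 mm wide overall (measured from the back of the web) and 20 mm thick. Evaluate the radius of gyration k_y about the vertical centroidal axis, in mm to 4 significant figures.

k_y ≈ 15.23 mm

Break the section into simple shapes (no overlaps), measuring from the bottom-left corner of the bounding box.
Web: 10 × 130, A = 1 300 mm², x = 5 mm, Ī = 10833.3 mm⁴.
Top flange (beyond web): 40 × 20, A = 800 mm², x = 30 mm, Ī = 106 667 mm⁴.
Bottom flange (beyond web): 40 × 20, A = 800 mm², x = 30 mm, Ī = 106 667 mm⁴.
Centroid: x̄ = ΣA·x / ΣA = 18.7931 mm.
Transfer each piece to the vertical centroidal axis using Ī + A·d² with d = x − 18.7931:
  web: d = -13.7931 mm → contributes +258 158 mm⁴
  top flange (beyond web): d = 11.2069 mm → contributes +207 142 mm⁴
  bottom flange (beyond web): d = 11.2069 mm → contributes +207 142 mm⁴
Total I = 672 443 mm⁴.
Radius of gyration: k = √(I/A) = √(672 443 / 2 900) = 15.2275 mm.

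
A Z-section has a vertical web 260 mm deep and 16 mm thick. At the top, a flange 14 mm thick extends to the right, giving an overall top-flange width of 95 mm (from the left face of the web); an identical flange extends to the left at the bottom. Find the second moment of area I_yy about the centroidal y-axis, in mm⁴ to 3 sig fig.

Split into non-overlapping primitives; take the origin at the lower-left of the bounding box.
Web: 16 × 260, A = 4 160 mm², x = 87 mm, Ī = 88 747 mm⁴.
Top flange (beyond web): 79 × 14, A = 1 106 mm², x = 134.5 mm, Ī = 575 212 mm⁴.
Bottom flange (beyond web): 79 × 14, A = 1 106 mm², x = 39.5 mm, Ī = 575 212 mm⁴.
Centroid: x̄ = ΣA·x / ΣA = 87 mm.
Transfer each piece to the centroidal y-axis using Ī + A·d² with d = x − 87:
  web: d = 0 mm → contributes +88 747 mm⁴
  top flange (beyond web): d = 47.5 mm → contributes +3 070 625 mm⁴
  bottom flange (beyond web): d = -47.5 mm → contributes +3 070 625 mm⁴
Total I = 6 229 996 mm⁴.

I_yy ≈ 6.23 × 10⁶ mm⁴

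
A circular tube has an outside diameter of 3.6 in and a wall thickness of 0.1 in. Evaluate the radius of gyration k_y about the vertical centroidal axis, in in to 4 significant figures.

Break the section into simple shapes (no overlaps), measuring from the bottom-left corner of the bounding box.
Outer circle: ⌀3.6, A = 10.1788 in², x = 1.8 in, Ī = 8.2448 in⁴.
Bore (subtracted): ⌀3.4, A = 9.0792 in², x = 1.8 in, Ī = 6.55972 in⁴.
By symmetry the centroid is at mid-width, x̄ = 1.8 in.
All pieces are centred on the vertical centroidal axis, so I = ΣĪ (holes subtracted) = 1.68507 in⁴.
Radius of gyration: k = √(I/A) = √(1.68507 / 1.09956) = 1.23794 in.

k_y ≈ 1.238 in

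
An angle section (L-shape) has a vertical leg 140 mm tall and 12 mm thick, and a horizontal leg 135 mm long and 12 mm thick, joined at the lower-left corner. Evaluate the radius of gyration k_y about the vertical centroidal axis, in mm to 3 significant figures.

Break the section into simple shapes (no overlaps), measuring from the bottom-left corner of the bounding box.
Vertical leg: 12 × 140, A = 1 680 mm², x = 6 mm, Ī = 20 160 mm⁴.
Horizontal leg (remainder): 123 × 12, A = 1 476 mm², x = 73.5 mm, Ī = 1 860 867 mm⁴.
Centroid: x̄ = ΣA·x / ΣA = 37.568 mm.
Transfer each piece to the vertical centroidal axis using Ī + A·d² with d = x − 37.568:
  vertical leg: d = -31.568 mm → contributes +1 694 392 mm⁴
  horizontal leg (remainder): d = 35.932 mm → contributes +3 766 497 mm⁴
Total I = 5 460 888 mm⁴.
Radius of gyration: k = √(I/A) = √(5 460 888 / 3 156) = 41.597 mm.

k_y ≈ 41.6 mm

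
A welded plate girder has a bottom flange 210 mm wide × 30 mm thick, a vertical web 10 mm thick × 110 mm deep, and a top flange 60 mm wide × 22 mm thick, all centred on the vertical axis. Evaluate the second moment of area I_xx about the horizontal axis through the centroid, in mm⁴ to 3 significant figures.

I_xx ≈ 2.39 × 10⁷ mm⁴

Treat the section as a set of non-overlapping primitives; coordinates are from the bounding-box lower-left.
Bottom plate: 210 × 30, A = 6 300 mm², y = 15 mm, Ī = 472 500 mm⁴.
Web plate: 10 × 110, A = 1 100 mm², y = 85 mm, Ī = 1 109 167 mm⁴.
Top plate: 60 × 22, A = 1 320 mm², y = 151 mm, Ī = 53 240 mm⁴.
Centroid: ȳ = ΣA·y / ΣA = 44.417 mm.
Transfer each piece to the horizontal axis through the centroid using Ī + A·d² with d = y − 44.417:
  bottom plate: d = -29.417 mm → contributes +5 924 427 mm⁴
  web plate: d = 40.583 mm → contributes +2 920 806 mm⁴
  top plate: d = 106.58 mm → contributes +15 048 234 mm⁴
Total I = 23 893 467 mm⁴.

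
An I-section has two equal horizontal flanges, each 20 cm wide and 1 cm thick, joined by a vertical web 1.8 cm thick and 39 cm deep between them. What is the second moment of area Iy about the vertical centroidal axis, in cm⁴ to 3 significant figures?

Decompose the section into non-overlapping parts with the origin at the bottom-left of its bounding rectangle.
Bottom flange: 20 × 1, A = 20 cm², x = 10 cm, Ī = 666.67 cm⁴.
Web: 1.8 × 39, A = 70.2 cm², x = 10 cm, Ī = 18.954 cm⁴.
Top flange: 20 × 1, A = 20 cm², x = 10 cm, Ī = 666.67 cm⁴.
By symmetry the centroid is at mid-width, x̄ = 10 cm.
All pieces are centred on the vertical centroidal axis, so I = ΣĪ = 1352.3 cm⁴.

Iy ≈ 1350 cm⁴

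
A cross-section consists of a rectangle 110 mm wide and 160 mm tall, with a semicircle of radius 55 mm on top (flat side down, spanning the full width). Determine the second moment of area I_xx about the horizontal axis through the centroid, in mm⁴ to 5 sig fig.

I_xx ≈ 7.8509 × 10⁷ mm⁴

Treat the section as a set of non-overlapping primitives; coordinates are from the bounding-box lower-left.
Rectangular body: 110 × 160, A = 17 600 mm², y = 80 mm, Ī = 37 546 667 mm⁴.
Semicircular cap: semicircle r = 55, A = 4751.659 mm², y = 183.3427 mm, Ī = 1 004 345 mm⁴.
Centroid: ȳ = ΣA·y / ΣA = 101.9693 mm.
Transfer each piece to the horizontal axis through the centroid using Ī + A·d² with d = y − 101.9693:
  rectangular body: d = -21.96926 mm → contributes +46 041 277 mm⁴
  semicircular cap: d = 81.37347 mm → contributes +32 468 124 mm⁴
Total I = 78 509 401 mm⁴.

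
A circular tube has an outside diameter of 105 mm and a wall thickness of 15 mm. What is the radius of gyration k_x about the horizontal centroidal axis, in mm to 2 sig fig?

Break the section into simple shapes (no overlaps), measuring from the bottom-left corner of the bounding box.
Outer circle: ⌀105, A = 8 659 mm², y = 52.5 mm, Ī = 5 966 602 mm⁴.
Bore (subtracted): ⌀75, A = 4 418 mm², y = 52.5 mm, Ī = 1 553 156 mm⁴.
By symmetry the centroid is at mid-height, ȳ = 52.5 mm.
All pieces are centred on the horizontal centroidal axis, so I = ΣĪ (holes subtracted) = 4 413 447 mm⁴.
Radius of gyration: k = √(I/A) = √(4 413 447 / 4 241) = 32.26 mm.

k_x ≈ 32 mm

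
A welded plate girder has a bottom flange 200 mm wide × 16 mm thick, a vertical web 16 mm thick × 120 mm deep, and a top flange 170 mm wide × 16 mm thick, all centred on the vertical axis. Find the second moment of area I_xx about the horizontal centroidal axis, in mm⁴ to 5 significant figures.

Treat the section as a set of non-overlapping primitives; coordinates are from the bounding-box lower-left.
Bottom plate: 200 × 16, A = 3 200 mm², y = 8 mm, Ī = 68266.67 mm⁴.
Web plate: 16 × 120, A = 1 920 mm², y = 76 mm, Ī = 2 304 000 mm⁴.
Top plate: 170 × 16, A = 2 720 mm², y = 144 mm, Ī = 58026.67 mm⁴.
Centroid: ȳ = ΣA·y / ΣA = 71.83673 mm.
Transfer each piece to the horizontal centroidal axis using Ī + A·d² with d = y − 71.83673:
  bottom plate: d = -63.83673 mm → contributes +13 108 678 mm⁴
  web plate: d = 4.163265 mm → contributes +2 337 279 mm⁴
  top plate: d = 72.16327 mm → contributes +14 222 527 mm⁴
Total I = 29 668 484 mm⁴.

I_xx ≈ 2.9668 × 10⁷ mm⁴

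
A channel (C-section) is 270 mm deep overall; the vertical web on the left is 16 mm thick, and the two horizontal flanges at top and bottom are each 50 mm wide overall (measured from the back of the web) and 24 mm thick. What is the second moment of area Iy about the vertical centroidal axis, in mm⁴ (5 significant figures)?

Break the section into simple shapes (no overlaps), measuring from the bottom-left corner of the bounding box.
Web: 16 × 270, A = 4 320 mm², x = 8 mm, Ī = 92 160 mm⁴.
Top flange (beyond web): 34 × 24, A = 816 mm², x = 33 mm, Ī = 78 608 mm⁴.
Bottom flange (beyond web): 34 × 24, A = 816 mm², x = 33 mm, Ī = 78 608 mm⁴.
Centroid: x̄ = ΣA·x / ΣA = 14.85484 mm.
Transfer each piece to the vertical centroidal axis using Ī + A·d² with d = x − 14.85484:
  web: d = -6.854839 mm → contributes +295151.7 mm⁴
  top flange (beyond web): d = 18.14516 mm → contributes +347273.5 mm⁴
  bottom flange (beyond web): d = 18.14516 mm → contributes +347273.5 mm⁴
Total I = 989698.6 mm⁴.

Iy ≈ 9.8970 × 10⁵ mm⁴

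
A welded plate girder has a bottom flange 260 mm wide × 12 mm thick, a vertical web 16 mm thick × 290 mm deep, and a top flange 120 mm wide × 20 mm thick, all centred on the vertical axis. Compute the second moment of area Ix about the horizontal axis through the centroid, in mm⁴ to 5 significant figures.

Break the section into simple shapes (no overlaps), measuring from the bottom-left corner of the bounding box.
Bottom plate: 260 × 12, A = 3 120 mm², y = 6 mm, Ī = 37 440 mm⁴.
Web plate: 16 × 290, A = 4 640 mm², y = 157 mm, Ī = 32 518 667 mm⁴.
Top plate: 120 × 20, A = 2 400 mm², y = 312 mm, Ī = 80 000 mm⁴.
Centroid: ȳ = ΣA·y / ΣA = 147.2441 mm.
Transfer each piece to the horizontal axis through the centroid using Ī + A·d² with d = y − 147.2441:
  bottom plate: d = -141.2441 mm → contributes +62 281 110 mm⁴
  web plate: d = 9.755906 mm → contributes +32 960 291 mm⁴
  top plate: d = 164.7559 mm → contributes +65 226 820 mm⁴
Total I = 160 468 221 mm⁴.

Ix ≈ 1.6047 × 10⁸ mm⁴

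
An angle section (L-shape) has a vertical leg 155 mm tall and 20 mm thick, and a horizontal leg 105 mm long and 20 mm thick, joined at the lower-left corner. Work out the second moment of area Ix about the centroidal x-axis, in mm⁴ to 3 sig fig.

Ix ≈ 1.13 × 10⁷ mm⁴

Split into non-overlapping primitives; take the origin at the lower-left of the bounding box.
Vertical leg: 20 × 155, A = 3 100 mm², y = 77.5 mm, Ī = 6 206 458 mm⁴.
Horizontal leg (remainder): 85 × 20, A = 1 700 mm², y = 10 mm, Ī = 56 667 mm⁴.
Centroid: ȳ = ΣA·y / ΣA = 53.594 mm.
Transfer each piece to the centroidal x-axis using Ī + A·d² with d = y − 53.594:
  vertical leg: d = 23.906 mm → contributes +7 978 136 mm⁴
  horizontal leg (remainder): d = -43.594 mm → contributes +3 287 372 mm⁴
Total I = 11 265 508 mm⁴.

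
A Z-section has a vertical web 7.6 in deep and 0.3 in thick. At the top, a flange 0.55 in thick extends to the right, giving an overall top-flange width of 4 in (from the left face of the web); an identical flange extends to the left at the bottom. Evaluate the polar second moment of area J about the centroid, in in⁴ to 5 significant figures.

J ≈ 82.590 in⁴

Decompose the section into non-overlapping parts with the origin at the bottom-left of its bounding rectangle.
Web: 0.3 × 7.6, A = 2.28 in², y = 3.8 in, Ī = 10.9744 in⁴.
Top flange (beyond web): 3.7 × 0.55, A = 2.035 in², y = 7.325 in, Ī = 0.05129896 in⁴.
Bottom flange (beyond web): 3.7 × 0.55, A = 2.035 in², y = 0.275 in, Ī = 0.05129896 in⁴.
Centroid: ȳ = ΣA·y / ΣA = 3.8 in.
Transfer each piece to the centroidal x-axis using Ī + A·d² with d = y − 3.8:
  web: d = 0 in → contributes +10.9744 in⁴
  top flange (beyond web): d = 3.525 in → contributes +25.33745 in⁴
  bottom flange (beyond web): d = -3.525 in → contributes +25.33745 in⁴
Total I = 61.64929 in⁴.
For the y-axis: x̄ = 3.85 in.
Repeating about the centroidal y-axis gives I_y = 20.94029 in⁴.
Polar second moment: J = I_x + I_y = 82.58958 in⁴.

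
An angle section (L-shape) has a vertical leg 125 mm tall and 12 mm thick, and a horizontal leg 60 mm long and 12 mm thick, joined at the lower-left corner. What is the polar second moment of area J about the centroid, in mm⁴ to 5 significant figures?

J ≈ 3.7918 × 10⁶ mm⁴

Split into non-overlapping primitives; take the origin at the lower-left of the bounding box.
Vertical leg: 12 × 125, A = 1 500 mm², y = 62.5 mm, Ī = 1 953 125 mm⁴.
Horizontal leg (remainder): 48 × 12, A = 576 mm², y = 6 mm, Ī = 6 912 mm⁴.
Centroid: ȳ = ΣA·y / ΣA = 46.8237 mm.
Transfer each piece to the centroidal x-axis using Ī + A·d² with d = y − 46.8237:
  vertical leg: d = 15.6763 mm → contributes +2 321 745 mm⁴
  horizontal leg (remainder): d = -40.8237 mm → contributes +966858.9 mm⁴
Total I = 3 288 603 mm⁴.
For the y-axis: x̄ = 14.3237 mm.
Repeating about the centroidal y-axis gives I_y = 503158.5 mm⁴.
Polar second moment: J = I_x + I_y = 3 791 762 mm⁴.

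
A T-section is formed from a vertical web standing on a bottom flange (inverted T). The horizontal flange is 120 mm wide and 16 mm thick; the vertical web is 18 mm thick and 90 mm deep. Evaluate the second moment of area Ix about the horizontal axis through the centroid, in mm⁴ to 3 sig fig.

Ix ≈ 3.60 × 10⁶ mm⁴

Split into non-overlapping primitives; take the origin at the lower-left of the bounding box.
Flange: 120 × 16, A = 1 920 mm², y = 8 mm, Ī = 40 960 mm⁴.
Web: 18 × 90, A = 1 620 mm², y = 61 mm, Ī = 1 093 500 mm⁴.
Centroid: ȳ = ΣA·y / ΣA = 32.254 mm.
Transfer each piece to the horizontal axis through the centroid using Ī + A·d² with d = y − 32.254:
  flange: d = -24.254 mm → contributes +1 170 435 mm⁴
  web: d = 28.746 mm → contributes +2 432 137 mm⁴
Total I = 3 602 571 mm⁴.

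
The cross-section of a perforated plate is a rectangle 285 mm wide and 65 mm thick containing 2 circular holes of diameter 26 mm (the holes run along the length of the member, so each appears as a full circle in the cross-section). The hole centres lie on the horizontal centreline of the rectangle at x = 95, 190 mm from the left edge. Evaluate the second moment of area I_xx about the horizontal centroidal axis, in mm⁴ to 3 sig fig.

I_xx ≈ 6.48 × 10⁶ mm⁴

Split into non-overlapping primitives; take the origin at the lower-left of the bounding box.
Plate: 285 × 65, A = 18 525 mm², y = 32.5 mm, Ī = 6 522 344 mm⁴.
Hole 1 (subtracted): ⌀26, A = 530.93 mm², y = 32.5 mm, Ī = 22 432 mm⁴.
Hole 2 (subtracted): ⌀26, A = 530.93 mm², y = 32.5 mm, Ī = 22 432 mm⁴.
By symmetry the centroid is at mid-height, ȳ = 32.5 mm.
All pieces are centred on the horizontal centroidal axis, so I = ΣĪ (holes subtracted) = 6 477 480 mm⁴.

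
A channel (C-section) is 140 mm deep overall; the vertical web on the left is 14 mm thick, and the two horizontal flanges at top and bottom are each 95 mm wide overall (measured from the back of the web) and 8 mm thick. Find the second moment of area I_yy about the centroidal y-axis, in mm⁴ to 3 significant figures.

Break the section into simple shapes (no overlaps), measuring from the bottom-left corner of the bounding box.
Web: 14 × 140, A = 1 960 mm², x = 7 mm, Ī = 32 013 mm⁴.
Top flange (beyond web): 81 × 8, A = 648 mm², x = 54.5 mm, Ī = 354 294 mm⁴.
Bottom flange (beyond web): 81 × 8, A = 648 mm², x = 54.5 mm, Ī = 354 294 mm⁴.
Centroid: x̄ = ΣA·x / ΣA = 25.907 mm.
Transfer each piece to the centroidal y-axis using Ī + A·d² with d = x − 25.907:
  web: d = -18.907 mm → contributes +732 637 mm⁴
  top flange (beyond web): d = 28.593 mm → contributes +884 086 mm⁴
  bottom flange (beyond web): d = 28.593 mm → contributes +884 086 mm⁴
Total I = 2 500 809 mm⁴.

I_yy ≈ 2.50 × 10⁶ mm⁴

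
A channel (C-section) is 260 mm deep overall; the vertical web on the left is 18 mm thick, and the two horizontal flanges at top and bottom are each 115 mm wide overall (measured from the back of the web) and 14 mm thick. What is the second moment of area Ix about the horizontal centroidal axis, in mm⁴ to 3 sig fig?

Decompose the section into non-overlapping parts with the origin at the bottom-left of its bounding rectangle.
Web: 18 × 260, A = 4 680 mm², y = 130 mm, Ī = 26 364 000 mm⁴.
Top flange (beyond web): 97 × 14, A = 1 358 mm², y = 253 mm, Ī = 22 181 mm⁴.
Bottom flange (beyond web): 97 × 14, A = 1 358 mm², y = 7 mm, Ī = 22 181 mm⁴.
By symmetry the centroid is at mid-height, ȳ = 130 mm.
Transfer each piece to the horizontal centroidal axis using Ī + A·d² with d = y − 130:
  web: d = 0 mm → contributes +26 364 000 mm⁴
  top flange (beyond web): d = 123 mm → contributes +20 567 363 mm⁴
  bottom flange (beyond web): d = -123 mm → contributes +20 567 363 mm⁴
Total I = 67 498 725 mm⁴.

Ix ≈ 6.75 × 10⁷ mm⁴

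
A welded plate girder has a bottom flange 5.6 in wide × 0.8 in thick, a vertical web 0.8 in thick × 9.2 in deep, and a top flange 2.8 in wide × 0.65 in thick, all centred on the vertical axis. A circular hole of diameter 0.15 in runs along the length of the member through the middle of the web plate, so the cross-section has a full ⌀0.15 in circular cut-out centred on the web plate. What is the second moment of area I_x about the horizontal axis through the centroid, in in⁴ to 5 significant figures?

I_x ≈ 195.13 in⁴

Decompose the section into non-overlapping parts with the origin at the bottom-left of its bounding rectangle.
Bottom plate: 5.6 × 0.8, A = 4.48 in², y = 0.4 in, Ī = 0.2389333 in⁴.
Web plate: 0.8 × 9.2, A = 7.36 in², y = 5.4 in, Ī = 51.91253 in⁴.
Top plate: 2.8 × 0.65, A = 1.82 in², y = 10.325 in, Ī = 0.06407917 in⁴.
Hole (subtracted): ⌀0.15, A = 0.01767146 in², y = 5.4 in, Ī = 0.00002485049 in⁴.
Centroid: ȳ = ΣA·y / ΣA = 4.415087 in.
Transfer each piece to the horizontal axis through the centroid using Ī + A·d² with d = y − 4.415087:
  bottom plate: d = -4.015087 in → contributes +72.46069 in⁴
  web plate: d = 0.9849125 in → contributes +59.05212 in⁴
  top plate: d = 5.909913 in → contributes +63.63134 in⁴
  hole: d = 0.9849125 in → contributes −0.0171671 in⁴
Total I = 195.127 in⁴.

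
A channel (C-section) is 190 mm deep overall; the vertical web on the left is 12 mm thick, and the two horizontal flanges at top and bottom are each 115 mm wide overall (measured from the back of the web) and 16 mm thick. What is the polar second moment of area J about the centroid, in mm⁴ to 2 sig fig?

J ≈ 3.9 × 10⁷ mm⁴

Treat the section as a set of non-overlapping primitives; coordinates are from the bounding-box lower-left.
Web: 12 × 190, A = 2 280 mm², y = 95 mm, Ī = 6 859 000 mm⁴.
Top flange (beyond web): 103 × 16, A = 1 648 mm², y = 182 mm, Ī = 35 157 mm⁴.
Bottom flange (beyond web): 103 × 16, A = 1 648 mm², y = 8 mm, Ī = 35 157 mm⁴.
By symmetry the centroid is at mid-height, ȳ = 95 mm.
Transfer each piece to the centroidal x-axis using Ī + A·d² with d = y − 95:
  web: d = 0 mm → contributes +6 859 000 mm⁴
  top flange (beyond web): d = 87 mm → contributes +12 508 869 mm⁴
  bottom flange (beyond web): d = -87 mm → contributes +12 508 869 mm⁴
Total I = 31 876 739 mm⁴.
For the y-axis: x̄ = 39.99 mm.
Repeating about the centroidal y-axis gives I_y = 7 397 194 mm⁴.
Polar second moment: J = I_x + I_y = 39 273 933 mm⁴.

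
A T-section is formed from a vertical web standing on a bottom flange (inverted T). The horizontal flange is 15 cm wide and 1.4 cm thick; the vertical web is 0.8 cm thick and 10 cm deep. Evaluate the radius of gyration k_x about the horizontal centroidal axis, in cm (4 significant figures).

Treat the section as a set of non-overlapping primitives; coordinates are from the bounding-box lower-left.
Flange: 15 × 1.4, A = 21 cm², y = 0.7 cm, Ī = 3.43 cm⁴.
Web: 0.8 × 10, A = 8 cm², y = 6.4 cm, Ī = 66.6667 cm⁴.
Centroid: ȳ = ΣA·y / ΣA = 2.27241 cm.
Transfer each piece to the horizontal centroidal axis using Ī + A·d² with d = y − 2.27241:
  flange: d = -1.57241 cm → contributes +55.3522 cm⁴
  web: d = 4.12759 cm → contributes +202.962 cm⁴
Total I = 258.315 cm⁴.
Radius of gyration: k = √(I/A) = √(258.315 / 29) = 2.98453 cm.

k_x ≈ 2.985 cm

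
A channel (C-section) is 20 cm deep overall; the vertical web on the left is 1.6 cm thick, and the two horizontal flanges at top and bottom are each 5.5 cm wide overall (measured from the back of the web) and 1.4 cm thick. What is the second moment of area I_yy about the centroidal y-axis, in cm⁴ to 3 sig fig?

I_yy ≈ 82.2 cm⁴

Decompose the section into non-overlapping parts with the origin at the bottom-left of its bounding rectangle.
Web: 1.6 × 20, A = 32 cm², x = 0.8 cm, Ī = 6.8267 cm⁴.
Top flange (beyond web): 3.9 × 1.4, A = 5.46 cm², x = 3.55 cm, Ī = 6.9206 cm⁴.
Bottom flange (beyond web): 3.9 × 1.4, A = 5.46 cm², x = 3.55 cm, Ī = 6.9206 cm⁴.
Centroid: x̄ = ΣA·x / ΣA = 1.4997 cm.
Transfer each piece to the centroidal y-axis using Ī + A·d² with d = x − 1.4997:
  web: d = -0.69967 cm → contributes +22.492 cm⁴
  top flange (beyond web): d = 2.0503 cm → contributes +29.874 cm⁴
  bottom flange (beyond web): d = 2.0503 cm → contributes +29.874 cm⁴
Total I = 82.239 cm⁴.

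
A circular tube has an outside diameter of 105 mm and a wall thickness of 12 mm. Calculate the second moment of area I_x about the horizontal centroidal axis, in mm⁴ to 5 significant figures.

I_x ≈ 3.8536 × 10⁶ mm⁴

Break the section into simple shapes (no overlaps), measuring from the bottom-left corner of the bounding box.
Outer circle: ⌀105, A = 8659.015 mm², y = 52.5 mm, Ī = 5 966 602 mm⁴.
Bore (subtracted): ⌀81, A = 5152.997 mm², y = 52.5 mm, Ī = 2 113 051 mm⁴.
By symmetry the centroid is at mid-height, ȳ = 52.5 mm.
All pieces are centred on the horizontal centroidal axis, so I = ΣĪ (holes subtracted) = 3 853 551 mm⁴.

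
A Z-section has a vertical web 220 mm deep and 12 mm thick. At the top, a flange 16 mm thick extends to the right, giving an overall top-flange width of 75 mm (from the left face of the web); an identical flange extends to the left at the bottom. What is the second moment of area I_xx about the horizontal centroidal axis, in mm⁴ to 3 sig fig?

I_xx ≈ 3.17 × 10⁷ mm⁴

Split into non-overlapping primitives; take the origin at the lower-left of the bounding box.
Web: 12 × 220, A = 2 640 mm², y = 110 mm, Ī = 10 648 000 mm⁴.
Top flange (beyond web): 63 × 16, A = 1 008 mm², y = 212 mm, Ī = 21 504 mm⁴.
Bottom flange (beyond web): 63 × 16, A = 1 008 mm², y = 8 mm, Ī = 21 504 mm⁴.
Centroid: ȳ = ΣA·y / ΣA = 110 mm.
Transfer each piece to the horizontal centroidal axis using Ī + A·d² with d = y − 110:
  web: d = 0 mm → contributes +10 648 000 mm⁴
  top flange (beyond web): d = 102 mm → contributes +10 508 736 mm⁴
  bottom flange (beyond web): d = -102 mm → contributes +10 508 736 mm⁴
Total I = 31 665 472 mm⁴.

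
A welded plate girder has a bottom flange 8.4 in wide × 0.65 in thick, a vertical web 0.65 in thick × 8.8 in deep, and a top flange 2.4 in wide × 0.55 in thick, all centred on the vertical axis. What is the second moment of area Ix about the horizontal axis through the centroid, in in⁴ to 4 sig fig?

Treat the section as a set of non-overlapping primitives; coordinates are from the bounding-box lower-left.
Bottom plate: 8.4 × 0.65, A = 5.46 in², y = 0.325 in, Ī = 0.192238 in⁴.
Web plate: 0.65 × 8.8, A = 5.72 in², y = 5.05 in, Ī = 36.9131 in⁴.
Top plate: 2.4 × 0.55, A = 1.32 in², y = 9.725 in, Ī = 0.033275 in⁴.
Centroid: ȳ = ΣA·y / ΣA = 3.4798 in.
Transfer each piece to the horizontal axis through the centroid using Ī + A·d² with d = y − 3.4798:
  bottom plate: d = -3.1548 in → contributes +54.5343 in⁴
  web plate: d = 1.5702 in → contributes +51.0159 in⁴
  top plate: d = 6.2452 in → contributes +51.5166 in⁴
Total I = 157.067 in⁴.

Ix ≈ 157.1 in⁴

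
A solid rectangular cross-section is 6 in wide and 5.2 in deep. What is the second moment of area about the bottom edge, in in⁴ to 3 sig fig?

I_base ≈ 281 in⁴

The section: 6 × 5.2, A = 31.2 in², y = 2.6 in, Ī = 70.304 in⁴.
Transfer it to a horizontal axis along the bottom face using Ī + A·d² with d = y − 0:
  the section: d = 2.6 in → contributes +281.22 in⁴
Total I = 281.22 in⁴.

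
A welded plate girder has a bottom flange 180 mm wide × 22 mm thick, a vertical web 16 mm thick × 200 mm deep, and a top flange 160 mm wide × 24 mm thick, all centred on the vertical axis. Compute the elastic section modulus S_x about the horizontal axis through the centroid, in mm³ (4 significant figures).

Split into non-overlapping primitives; take the origin at the lower-left of the bounding box.
Bottom plate: 180 × 22, A = 3 960 mm², y = 11 mm, Ī = 159 720 mm⁴.
Web plate: 16 × 200, A = 3 200 mm², y = 122 mm, Ī = 10 666 667 mm⁴.
Top plate: 160 × 24, A = 3 840 mm², y = 234 mm, Ī = 184 320 mm⁴.
Centroid: ȳ = ΣA·y / ΣA = 121.138 mm.
Transfer each piece to the horizontal axis through the centroid using Ī + A·d² with d = y − 121.138:
  bottom plate: d = -110.138 mm → contributes +48 196 180 mm⁴
  web plate: d = 0.861818 mm → contributes +10 669 043 mm⁴
  top plate: d = 112.862 mm → contributes +49 097 434 mm⁴
Total I = 107 962 657 mm⁴.
Extreme fibre distance c = 124.862 mm; S = I/c = 864 657 mm³.

S_x ≈ 8.647 × 10⁵ mm³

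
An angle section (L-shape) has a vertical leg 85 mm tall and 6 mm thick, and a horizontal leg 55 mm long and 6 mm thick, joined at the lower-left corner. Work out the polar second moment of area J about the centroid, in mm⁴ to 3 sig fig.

Split into non-overlapping primitives; take the origin at the lower-left of the bounding box.
Vertical leg: 6 × 85, A = 510 mm², y = 42.5 mm, Ī = 307 063 mm⁴.
Horizontal leg (remainder): 49 × 6, A = 294 mm², y = 3 mm, Ī = 882 mm⁴.
Centroid: ȳ = ΣA·y / ΣA = 28.056 mm.
Transfer each piece to the centroidal x-axis using Ī + A·d² with d = y − 28.056:
  vertical leg: d = 14.444 mm → contributes +413 464 mm⁴
  horizontal leg (remainder): d = -25.056 mm → contributes +185 456 mm⁴
Total I = 598 919 mm⁴.
For the y-axis: x̄ = 13.056 mm.
Repeating about the centroidal y-axis gives I_y = 201 389 mm⁴.
Polar second moment: J = I_x + I_y = 800 309 mm⁴.

J ≈ 8.00 × 10⁵ mm⁴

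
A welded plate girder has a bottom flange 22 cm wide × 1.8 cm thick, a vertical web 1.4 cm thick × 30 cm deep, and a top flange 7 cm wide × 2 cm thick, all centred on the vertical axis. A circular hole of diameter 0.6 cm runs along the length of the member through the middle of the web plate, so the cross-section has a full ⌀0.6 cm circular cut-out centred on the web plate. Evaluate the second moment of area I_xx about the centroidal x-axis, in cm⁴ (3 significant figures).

Decompose the section into non-overlapping parts with the origin at the bottom-left of its bounding rectangle.
Bottom plate: 22 × 1.8, A = 39.6 cm², y = 0.9 cm, Ī = 10.692 cm⁴.
Web plate: 1.4 × 30, A = 42 cm², y = 16.8 cm, Ī = 3 150 cm⁴.
Top plate: 7 × 2, A = 14 cm², y = 32.8 cm, Ī = 4.6667 cm⁴.
Hole (subtracted): ⌀0.6, A = 0.28274 cm², y = 16.8 cm, Ī = 0.0063617 cm⁴.
Centroid: ȳ = ΣA·y / ΣA = 12.544 cm.
Transfer each piece to the centroidal x-axis using Ī + A·d² with d = y − 12.544:
  bottom plate: d = -11.644 cm → contributes +5380.1 cm⁴
  web plate: d = 4.2557 cm → contributes +3910.7 cm⁴
  top plate: d = 20.256 cm → contributes +5748.8 cm⁴
  hole: d = 4.2557 cm → contributes −5.1271 cm⁴
Total I = 15 034 cm⁴.

I_xx ≈ 1.50 × 10⁴ cm⁴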